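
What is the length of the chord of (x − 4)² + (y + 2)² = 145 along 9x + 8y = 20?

2√145

Substitute y = (20 − 9x)/8:
145x² − 1160x − 6960 = 0  ⟹  x² − 8x − 48 = 0
x = 12 or x = −4, giving (12, −11) and (−4, 7).
Chord length = distance between (12, −11) and (−4, 7) = √580 = 2√145.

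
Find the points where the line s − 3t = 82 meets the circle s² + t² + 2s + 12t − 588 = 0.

(−8, −30) and (19, −21)

From the line, t = (−82 + s)/3. Substituting:
10s² − 110s − 1520 = 0  ⟹  s² − 11s − 152 = 0
s = 19 or s = −8, giving (19, −21) and (−8, −30).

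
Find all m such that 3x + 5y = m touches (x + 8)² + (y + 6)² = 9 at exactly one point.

Tangency holds when the distance from the centre (−8, −6) to the line equals the radius 3:
|3·(−8) + 5·(−6) − m| / √34 = 3
|m − (−54)| = 3√34.

m = −54 ± 3√34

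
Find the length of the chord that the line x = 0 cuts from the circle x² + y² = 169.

26

The line gives x = 0. Substituting into the circle:
y² − 169 = 0
y = 13 or y = −13, giving (0, 13) and (0, −13).
Chord length = distance between (0, 13) and (0, −13) = √676 = 26.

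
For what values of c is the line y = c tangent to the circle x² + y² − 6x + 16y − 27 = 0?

c = −18 or c = 2

Tangency holds when the distance from the centre (3, −8) to the line equals the radius 10:
|0·3 + 1·(−8) − c| / √1 = 10
|c − (−8)| = 10, so c = 2 or c = −18.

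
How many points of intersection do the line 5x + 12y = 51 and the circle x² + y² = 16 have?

Centre (0, 0), r² = 16. Distance² from centre to line = (−51)²/169 = 2601/169.
Since d² < r², the line cuts the circle twice.

2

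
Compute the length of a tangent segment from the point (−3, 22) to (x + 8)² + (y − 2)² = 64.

The centre is (−8, 2) and r = 8. The square of the distance from P to the centre is 25 + 400 = 425.
By the tangent–radius right angle, tangent length = √(|PO|² − r²) = √361 = 19.

19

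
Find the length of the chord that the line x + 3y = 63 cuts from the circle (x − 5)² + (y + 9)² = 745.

3√10

Express y = (63 − x)/3 and substitute into the circle:
10x² − 270x + 1620 = 0  ⟹  x² − 27x + 162 = 0
x = 18 or x = 9, giving (18, 15) and (9, 18).
|(18, 15) − (9, 18)| = √((9)² + (−3)²) = 3√10.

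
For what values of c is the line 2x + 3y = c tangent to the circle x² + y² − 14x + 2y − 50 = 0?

Tangency holds when the distance from the centre (7, −1) to the line equals the radius 10:
|2·7 + 3·(−1) − c| / √13 = 10
|c − (11)| = 10√13.

c = 11 ± 10√13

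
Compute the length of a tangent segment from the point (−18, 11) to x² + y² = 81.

2√91

The centre is (0, 0) and r = 9. The square of the distance from P to the centre is 324 + 121 = 445.
By the tangent–radius right angle, tangent length = √(|PO|² − r²) = √364 = 2√91.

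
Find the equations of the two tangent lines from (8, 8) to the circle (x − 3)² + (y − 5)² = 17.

x + 4y = 40 and 4x − y = 24

Write the tangent as mx − y + (8 − m·(8)) = 0 and set its distance from the centre to √17:
(−5m − (−3))² = 17(m² + 1)
4m² − 15m − 4 = 0, so m = −1/4 or m = 4.
With m = −1/4: x + 4y = 40. With m = 4: 4x − y = 24.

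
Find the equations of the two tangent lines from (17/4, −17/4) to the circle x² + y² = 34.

5x − 3y = 34 and 3x − 5y = 34

A line y − (−17/4) = m(x − (17/4)) is tangent when its distance from (0, 0) is √34:
[m·(−17/4) − (17/4)]² = 34(m² + 1)
15m² − 34m + 15 = 0, so m = 5/3 or m = 3/5.
Through (17/4, −17/4) these give 5x − 3y = 34 and 3x − 5y = 34.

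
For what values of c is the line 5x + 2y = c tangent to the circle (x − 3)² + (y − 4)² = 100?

The line touches the circle iff its distance from (3, 4) is 10:
|5·3 + 2·4 − c| / √29 = 10
|c − (23)| = 10√29.

c = 23 ± 10√29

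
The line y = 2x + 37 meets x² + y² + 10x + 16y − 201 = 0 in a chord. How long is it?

Express y = 2x + 37 and substitute into the circle:
5x² + 190x + 1760 = 0  ⟹  x² + 38x + 352 = 0
x = −16 or x = −22, giving (−16, 5) and (−22, −7).
|(−16, 5) − (−22, −7)| = √((6)² + (12)²) = 6√5.

6√5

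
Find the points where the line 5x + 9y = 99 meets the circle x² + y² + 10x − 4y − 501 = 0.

(−18, 21) and (18, 1)

Substitute y = (99 − 5x)/9:
106x² − 34344 = 0  ⟹  x² − 324 = 0
x = 18 or x = −18, giving (18, 1) and (−18, 21).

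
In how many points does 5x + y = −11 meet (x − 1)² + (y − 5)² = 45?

2

d² = (5·1 + 1·5 − (−11))²/26 = 441/26; r² = 45.
Since d² < r², the line cuts the circle twice.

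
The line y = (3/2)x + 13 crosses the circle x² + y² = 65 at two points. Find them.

(−8, 1) and (−4, 7)

Substitute y = (26 + 3x)/2:
13x² + 156x + 416 = 0  ⟹  x² + 12x + 32 = 0
x = −4 or x = −8, giving (−4, 7) and (−8, 1).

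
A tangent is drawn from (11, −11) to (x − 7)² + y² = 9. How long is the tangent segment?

8√2

Centre (7, 0), r² = 9. |PO|² = (4)² + (−11)² = 137.
Power of the point: PT² = |PO|² − r² = 128, so PT = 8√2.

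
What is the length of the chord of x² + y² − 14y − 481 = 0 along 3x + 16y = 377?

2√265

Centre (0, 7), r² = 530. Perpendicular distance d from centre to line = |−265| / √265 = 265/√265.
Half the chord is √(r² − d²) = √(265), so the full chord is 2√265.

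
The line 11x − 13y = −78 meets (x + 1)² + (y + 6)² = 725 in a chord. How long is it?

From the line, y = (78 + 11x)/13. Substituting:
290x² + 3770x − 98020 = 0  ⟹  x² + 13x − 338 = 0
x = 13 or x = −26, giving (13, 17) and (−26, −16).
|(13, 17) − (−26, −16)| = √((39)² + (33)²) = 3√290.

3√290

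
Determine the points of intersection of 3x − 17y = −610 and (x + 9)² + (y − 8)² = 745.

Substitute y = (610 + 3x)/17:
298x² + 8046x + 32780 = 0  ⟹  x² + 27x + 110 = 0
x = −5 or x = −22, giving (−5, 35) and (−22, 32).

(−22, 32) and (−5, 35)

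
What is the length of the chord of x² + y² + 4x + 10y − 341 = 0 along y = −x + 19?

The distance from (−2, −5) to the line is 26/√2, and r² = 370.
Half the chord is √(r² − d²) = √(32), so the full chord is 8√2.

8√2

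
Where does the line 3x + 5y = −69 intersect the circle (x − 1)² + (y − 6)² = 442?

(−18, −3) and (2, −15)

Substitute y = (−69 − 3x)/5:
34x² + 544x − 1224 = 0  ⟹  x² + 16x − 36 = 0
x = 2 or x = −18, giving (2, −15) and (−18, −3).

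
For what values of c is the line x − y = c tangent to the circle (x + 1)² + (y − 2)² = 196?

For a tangent, require d(centre, line) = r = 14.
|1·(−1) − 1·2 − c| / √2 = 14
|c − (−3)| = 14√2.

c = −3 ± 14√2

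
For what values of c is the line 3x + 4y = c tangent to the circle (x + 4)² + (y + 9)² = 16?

c = −68 or c = −28

For a tangent, require d(centre, line) = r = 4.
|3·(−4) + 4·(−9) − c| / √25 = 4
|c − (−48)| = 4·5, so c = −28 or c = −68.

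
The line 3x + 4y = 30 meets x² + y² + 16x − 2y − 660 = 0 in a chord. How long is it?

The distance from (−8, 1) to the line is 50/√25, and r² = 725.
Half the chord is √(r² − d²) = √(625), so the full chord is 50.

50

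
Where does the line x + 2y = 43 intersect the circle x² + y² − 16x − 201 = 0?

Substitute y = (43 − x)/2:
5x² − 150x + 1045 = 0  ⟹  x² − 30x + 209 = 0
x = 19 or x = 11, giving (19, 12) and (11, 16).

(11, 16) and (19, 12)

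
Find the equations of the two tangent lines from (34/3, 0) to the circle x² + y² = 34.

3x + 5y = 34 and 3x − 5y = 34

A line y − (0) = m(x − (34/3)) is tangent when its distance from (0, 0) is √34:
(−34/3m − (0))² = 34(m² + 1)
25m² − 9 = 0, so m = −3/5 or m = 3/5.
Through (34/3, 0) these give 3x + 5y = 34 and 3x − 5y = 34.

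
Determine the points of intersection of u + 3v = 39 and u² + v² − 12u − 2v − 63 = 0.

Substitute v = (39 − u)/3:
10u² − 180u + 720 = 0  ⟹  u² − 18u + 72 = 0
u = 12 or u = 6, giving (12, 9) and (6, 11).

(6, 11) and (12, 9)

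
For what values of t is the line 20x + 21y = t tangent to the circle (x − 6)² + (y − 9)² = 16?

For a tangent, require d(centre, line) = r = 4.
|20·6 + 21·9 − t| / √841 = 4
|t − (309)| = 4·29, so t = 425 or t = 193.

t = 193 or t = 425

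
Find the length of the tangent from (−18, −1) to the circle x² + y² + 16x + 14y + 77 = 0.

Centre (−8, −7), r² = 36. |PO|² = (−10)² + (6)² = 136.
The tangent meets the radius at right angles, so tangent² = |PO|² − r² = 136 − 36 = 100.

10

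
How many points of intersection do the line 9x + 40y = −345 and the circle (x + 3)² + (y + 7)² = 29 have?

Centre (−3, −7), r² = 29. Distance² from centre to line = (38)²/1681 = 1444/1681.
Since d² < r², the line cuts the circle twice.

2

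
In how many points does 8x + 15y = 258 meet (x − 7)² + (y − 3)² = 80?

0

Substituting the line into the circle gives 289x² − 6558x + 38394 = 0.
Δ = 43007364 − 44383464 = −1376100.
No real roots: the line does not meet the circle.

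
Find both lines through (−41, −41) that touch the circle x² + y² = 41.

A line y − (−41) = m(x − (−41)) is tangent when its distance from (0, 0) is √41:
[m·(41) − (41)]² = 41(m² + 1)
20m² − 41m + 20 = 0, so m = 5/4 or m = 4/5.
With m = 5/4: 5x − 4y = −41. With m = 4/5: 4x − 5y = 41.

5x − 4y = −41 and 4x − 5y = 41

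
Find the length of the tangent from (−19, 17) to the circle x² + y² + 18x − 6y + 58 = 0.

2√66

With centre O = (−9, 3), |OP|² = 296 and r² = 32.
The tangent meets the radius at right angles, so tangent² = |PO|² − r² = 296 − 32 = 264.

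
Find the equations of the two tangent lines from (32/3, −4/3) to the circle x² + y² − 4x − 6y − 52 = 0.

Let a tangent through (32/3, −4/3) have slope m. Its distance from (2, 3) must equal √65:
(−26/3m − (13/3))² = 65(m² + 1)
7m² + 52m − 32 = 0, so m = −8 or m = 4/7.
Through (32/3, −4/3) these give 8x + y = 84 and 4x − 7y = 52.

8x + y = 84 and 4x − 7y = 52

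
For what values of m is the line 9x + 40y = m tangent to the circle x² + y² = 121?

For a tangent, require d(centre, line) = r = 11.
|9·0 + 40·0 − m| / √1681 = 11
|m| = 11·41, so m = 451 or m = −451.

m = −451 or m = 451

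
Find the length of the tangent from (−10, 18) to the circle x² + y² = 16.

With centre O = (0, 0), |OP|² = 424 and r² = 16.
The tangent meets the radius at right angles, so tangent² = |PO|² − r² = 424 − 16 = 408.

2√102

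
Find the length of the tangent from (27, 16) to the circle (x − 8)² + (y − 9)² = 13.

With centre O = (8, 9), |OP|² = 410 and r² = 13.
Power of the point: PT² = |PO|² − r² = 397, so PT = √397.

√397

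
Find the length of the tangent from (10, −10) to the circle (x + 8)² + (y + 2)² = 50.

With centre O = (−8, −2), |OP|² = 388 and r² = 50.
Power of the point: PT² = |PO|² − r² = 338, so PT = 13√2.

13√2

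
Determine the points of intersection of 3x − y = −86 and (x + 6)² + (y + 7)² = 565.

(−29, −1) and (−28, 2)

From the line, y = 3x + 86. Substituting:
10x² + 570x + 8120 = 0  ⟹  x² + 57x + 812 = 0
x = −28 or x = −29, giving (−28, 2) and (−29, −1).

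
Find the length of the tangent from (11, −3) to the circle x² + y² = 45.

The centre is (0, 0) and r = 3√5. The square of the distance from P to the centre is 121 + 9 = 130.
By the tangent–radius right angle, tangent length = √(|PO|² − r²) = √85.

√85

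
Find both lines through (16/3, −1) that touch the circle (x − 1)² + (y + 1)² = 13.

Write the tangent as mx − y + (−1 − m·(16/3)) = 0 and set its distance from the centre to √13:
(−13/3m − (0))² = 13(m² + 1)
4m² − 9 = 0, so m = −3/2 or m = 3/2.
Through (16/3, −1) these give 3x + 2y = 14 and 3x − 2y = 18.

3x + 2y = 14 and 3x − 2y = 18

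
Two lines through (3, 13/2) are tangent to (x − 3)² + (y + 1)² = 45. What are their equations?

x − 2y = −10 and x + 2y = 16

Write the tangent as mx − y + (13/2 − m·(3)) = 0 and set its distance from the centre to 3√5:
(0m − (−15/2))² = 45(m² + 1)
4m² − 1 = 0, so m = 1/2 or m = −1/2.
With m = 1/2: x − 2y = −10. With m = −1/2: x + 2y = 16.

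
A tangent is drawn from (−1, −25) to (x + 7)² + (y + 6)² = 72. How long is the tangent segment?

With centre O = (−7, −6), |OP|² = 397 and r² = 72.
Power of the point: PT² = |PO|² − r² = 325, so PT = 5√13.

5√13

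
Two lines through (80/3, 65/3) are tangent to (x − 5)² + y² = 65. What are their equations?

Let a tangent through (80/3, 65/3) have slope m. Its distance from (5, 0) must equal √65:
[m·(−65/3) − (−65/3)]² = 65(m² + 1)
28m² − 65m + 28 = 0, so m = 4/7 or m = 7/4.
With m = 4/7: 4x − 7y = −45. With m = 7/4: 7x − 4y = 100.

4x − 7y = −45 and 7x − 4y = 100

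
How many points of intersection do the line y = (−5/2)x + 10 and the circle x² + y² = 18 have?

2

Centre (0, 0), r² = 18. Distance² from centre to line = (−20)²/29 = 400/29.
Since d² < r², the line cuts the circle twice.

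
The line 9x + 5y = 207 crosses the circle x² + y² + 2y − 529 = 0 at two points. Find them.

(13, 18) and (23, 0)

From the line, y = (207 − 9x)/5. Substituting:
106x² − 3816x + 31694 = 0  ⟹  x² − 36x + 299 = 0
x = 23 or x = 13, giving (23, 0) and (13, 18).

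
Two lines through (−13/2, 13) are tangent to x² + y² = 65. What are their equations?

Write the tangent as mx − y + (13 − m·(−13/2)) = 0 and set its distance from the centre to √65:
[m·(13/2) − (−13)]² = 65(m² + 1)
7m² − 52m − 32 = 0, so m = −4/7 or m = 8.
With m = −4/7: 4x + 7y = 65. With m = 8: 8x − y = −65.

4x + 7y = 65 and 8x − y = −65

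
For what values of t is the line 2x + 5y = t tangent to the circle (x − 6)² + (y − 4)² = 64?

t = 32 ± 8√29

The line touches the circle iff its distance from (6, 4) is 8:
|2·6 + 5·4 − t| / √29 = 8
|t − (32)| = 8√29.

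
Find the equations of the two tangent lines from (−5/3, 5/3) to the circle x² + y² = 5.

x − 2y = −5 and 2x − y = −5

Let a tangent through (−5/3, 5/3) have slope m. Its distance from (0, 0) must equal √5:
(5/3m − (−5/3))² = 5(m² + 1)
2m² − 5m + 2 = 0, so m = 1/2 or m = 2.
With m = 1/2: x − 2y = −5. With m = 2: 2x − y = −5.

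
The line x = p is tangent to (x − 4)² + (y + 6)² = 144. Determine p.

For a tangent, require d(centre, line) = r = 12.
|1·4 + 0·(−6) − p| / √1 = 12
|p − (4)| = 12, so p = 16 or p = −8.

p = −8 or p = 16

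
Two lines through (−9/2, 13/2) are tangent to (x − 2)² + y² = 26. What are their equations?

Write the tangent as mx − y + (13/2 − m·(−9/2)) = 0 and set its distance from the centre to √26:
(13/2m − (−13/2))² = 26(m² + 1)
5m² + 26m + 5 = 0, so m = −1/5 or m = −5.
Through (−9/2, 13/2) these give x + 5y = 28 and 5x + y = −16.

x + 5y = 28 and 5x + y = −16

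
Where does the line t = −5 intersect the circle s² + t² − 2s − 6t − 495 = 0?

From the line, t = −5. Substituting:
s² − 2s − 440 = 0
s = 22 or s = −20, giving (22, −5) and (−20, −5).

(−20, −5) and (22, −5)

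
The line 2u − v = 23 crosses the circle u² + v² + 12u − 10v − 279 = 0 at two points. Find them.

(8, −7) and (12, 1)

Substitute v = 2u − 23:
5u² − 100u + 480 = 0  ⟹  u² − 20u + 96 = 0
u = 12 or u = 8, giving (12, 1) and (8, −7).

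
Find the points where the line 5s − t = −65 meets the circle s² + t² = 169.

From the line, t = 5s + 65. Substituting:
26s² + 650s + 4056 = 0  ⟹  s² + 25s + 156 = 0
s = −12 or s = −13, giving (−12, 5) and (−13, 0).

(−13, 0) and (−12, 5)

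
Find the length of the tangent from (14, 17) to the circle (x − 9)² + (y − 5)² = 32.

√137

Centre (9, 5), r² = 32. |PO|² = (5)² + (12)² = 169.
By the tangent–radius right angle, tangent length = √(|PO|² − r²) = √137.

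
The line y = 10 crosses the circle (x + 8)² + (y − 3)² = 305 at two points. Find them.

(−24, 10) and (8, 10)

Express y = 10 and substitute into the circle:
x² + 16x − 192 = 0
x = 8 or x = −24, giving (8, 10) and (−24, 10).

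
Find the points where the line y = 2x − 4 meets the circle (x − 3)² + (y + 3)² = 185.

From the line, y = 2x − 4. Substituting:
5x² − 10x − 175 = 0  ⟹  x² − 2x − 35 = 0
x = 7 or x = −5, giving (7, 10) and (−5, −14).

(−5, −14) and (7, 10)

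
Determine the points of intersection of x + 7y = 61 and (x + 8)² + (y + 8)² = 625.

Substitute y = (61 − x)/7:
50x² + 550x − 13800 = 0  ⟹  x² + 11x − 276 = 0
x = 12 or x = −23, giving (12, 7) and (−23, 12).

(−23, 12) and (12, 7)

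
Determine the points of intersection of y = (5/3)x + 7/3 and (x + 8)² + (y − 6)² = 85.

(−2, −1) and (1, 4)

From the line, y = (7 + 5x)/3. Substituting:
34x² + 34x − 68 = 0  ⟹  x² + x − 2 = 0
x = 1 or x = −2, giving (1, 4) and (−2, −1).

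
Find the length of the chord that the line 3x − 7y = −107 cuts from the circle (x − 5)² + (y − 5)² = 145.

√58

Express y = (107 + 3x)/7 and substitute into the circle:
58x² − 58x − 696 = 0  ⟹  x² − x − 12 = 0
x = 4 or x = −3, giving (4, 17) and (−3, 14).
Chord length = distance between (4, 17) and (−3, 14) = √58 = √58.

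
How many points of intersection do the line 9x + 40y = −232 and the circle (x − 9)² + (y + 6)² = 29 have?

2

d² = (9·9 + 40·(−6) − (−232))²/1681 = 5329/1681; r² = 29.
Since d² < r², the line cuts the circle twice.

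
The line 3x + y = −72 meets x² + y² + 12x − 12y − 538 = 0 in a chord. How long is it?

Centre (−6, 6), r² = 610. Perpendicular distance d from centre to line = |60| / √10 = 60/√10.
Half the chord is √(r² − d²) = √(250), so the full chord is 10√10.

10√10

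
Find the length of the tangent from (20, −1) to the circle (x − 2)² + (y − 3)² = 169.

With centre O = (2, 3), |OP|² = 340 and r² = 169.
By the tangent–radius right angle, tangent length = √(|PO|² − r²) = √171 = 3√19.

3√19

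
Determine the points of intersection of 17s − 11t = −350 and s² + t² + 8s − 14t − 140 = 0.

(−18, 4) and (−7, 21)

Substitute t = (350 + 17s)/11:
410s² + 10250s + 51660 = 0  ⟹  s² + 25s + 126 = 0
s = −7 or s = −18, giving (−7, 21) and (−18, 4).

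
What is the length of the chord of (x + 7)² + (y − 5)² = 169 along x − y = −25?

13√2

Express y = x + 25 and substitute into the circle:
2x² + 54x + 280 = 0  ⟹  x² + 27x + 140 = 0
x = −7 or x = −20, giving (−7, 18) and (−20, 5).
|(−7, 18) − (−20, 5)| = √((13)² + (13)²) = 13√2.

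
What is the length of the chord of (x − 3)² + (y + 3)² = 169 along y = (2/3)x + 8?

Centre (3, −3), r² = 169. Perpendicular distance d from centre to line = |39| / √13 = 39/√13.
Chord = 2√(r² − d²) = 2·√(52) = 4√13.

4√13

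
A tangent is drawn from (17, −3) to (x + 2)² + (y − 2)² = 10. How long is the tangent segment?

2√94

With centre O = (−2, 2), |OP|² = 386 and r² = 10.
Power of the point: PT² = |PO|² − r² = 376, so PT = 2√94.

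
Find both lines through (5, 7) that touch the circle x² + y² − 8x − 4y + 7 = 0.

2x − 3y = −11 and 3x + 2y = 29

A line y − (7) = m(x − (5)) is tangent when its distance from (4, 2) is √13:
(−1m − (−5))² = 13(m² + 1)
6m² + 5m − 6 = 0, so m = 2/3 or m = −3/2.
Through (5, 7) these give 2x − 3y = −11 and 3x + 2y = 29.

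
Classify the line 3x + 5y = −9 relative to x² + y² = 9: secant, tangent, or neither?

Substituting the line into the circle gives 34x² + 54x − 144 = 0.
Δ = 2916 − (−19584) = 22500.
Two real roots: the line is a secant.

secant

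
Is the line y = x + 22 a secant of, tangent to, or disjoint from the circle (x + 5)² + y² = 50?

Substituting the line into the circle gives 2x² + 54x + 459 = 0.
Δ = 2916 − 3672 = −756.
No real roots: the line does not meet the circle.

disjoint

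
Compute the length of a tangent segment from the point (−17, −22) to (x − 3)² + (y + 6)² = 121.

√535

The centre is (3, −6) and r = 11. The square of the distance from P to the centre is 400 + 256 = 656.
By the tangent–radius right angle, tangent length = √(|PO|² − r²) = √535.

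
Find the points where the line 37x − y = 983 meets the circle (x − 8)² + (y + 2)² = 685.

(26, −21) and (27, 16)

Substitute y = 37x − 983:
1370x² − 72610x + 961740 = 0  ⟹  x² − 53x + 702 = 0
x = 27 or x = 26, giving (27, 16) and (26, −21).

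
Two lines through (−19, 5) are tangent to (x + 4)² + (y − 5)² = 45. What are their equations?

x − 2y = −29 and x + 2y = −9

A line y − (5) = m(x − (−19)) is tangent when its distance from (−4, 5) is 3√5:
[m·(15) − (0)]² = 45(m² + 1)
4m² − 1 = 0, so m = 1/2 or m = −1/2.
Through (−19, 5) these give x − 2y = −29 and x + 2y = −9.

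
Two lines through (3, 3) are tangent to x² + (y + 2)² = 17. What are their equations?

x − 4y = −9 and 4x + y = 15

A line y − (3) = m(x − (3)) is tangent when its distance from (0, −2) is √17:
(−3m − (−5))² = 17(m² + 1)
4m² + 15m − 4 = 0, so m = 1/4 or m = −4.
Through (3, 3) these give x − 4y = −9 and 4x + y = 15.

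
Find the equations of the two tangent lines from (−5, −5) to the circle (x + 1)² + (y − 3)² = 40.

x − 3y = 10 and 3x + y = −20

Write the tangent as mx − y + (−5 − m·(−5)) = 0 and set its distance from the centre to 2√10:
(4m − (8))² = 40(m² + 1)
3m² + 8m − 3 = 0, so m = 1/3 or m = −3.
Through (−5, −5) these give x − 3y = 10 and 3x + y = −20.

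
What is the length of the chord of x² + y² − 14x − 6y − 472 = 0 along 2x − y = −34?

10√5

Express y = 2x + 34 and substitute into the circle:
5x² + 110x + 480 = 0  ⟹  x² + 22x + 96 = 0
x = −6 or x = −16, giving (−6, 22) and (−16, 2).
|(−6, 22) − (−16, 2)| = √((10)² + (20)²) = 10√5.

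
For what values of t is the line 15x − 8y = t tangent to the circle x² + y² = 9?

For a tangent, require d(centre, line) = r = 3.
|15·0 − 8·0 − t| / √289 = 3
|t| = 3·17, so t = 51 or t = −51.

t = −51 or t = 51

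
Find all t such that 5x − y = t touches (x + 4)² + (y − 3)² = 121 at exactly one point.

t = −23 ± 11√26

The line touches the circle iff its distance from (−4, 3) is 11:
|5·(−4) − 1·3 − t| / √26 = 11
|t − (−23)| = 11√26.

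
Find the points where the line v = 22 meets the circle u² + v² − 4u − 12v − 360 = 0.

Substitute v = 22:
u² − 4u − 140 = 0
u = 14 or u = −10, giving (14, 22) and (−10, 22).

(−10, 22) and (14, 22)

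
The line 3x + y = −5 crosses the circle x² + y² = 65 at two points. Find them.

(−4, 7) and (1, −8)

Substitute y = −3x − 5:
10x² + 30x − 40 = 0  ⟹  x² + 3x − 4 = 0
x = 1 or x = −4, giving (1, −8) and (−4, 7).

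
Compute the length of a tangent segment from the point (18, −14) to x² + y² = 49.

√471

Centre (0, 0), r² = 49. |PO|² = (18)² + (−14)² = 520.
By the tangent–radius right angle, tangent length = √(|PO|² − r²) = √471.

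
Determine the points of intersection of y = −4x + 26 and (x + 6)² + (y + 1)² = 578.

(1, 22) and (11, −18)

Substitute y = −4x + 26:
17x² − 204x + 187 = 0  ⟹  x² − 12x + 11 = 0
x = 11 or x = 1, giving (11, −18) and (1, 22).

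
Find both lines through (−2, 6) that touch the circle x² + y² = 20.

x + 2y = 10 and 2x − y = −10

Let a tangent through (−2, 6) have slope m. Its distance from (0, 0) must equal 2√5:
(2m − (−6))² = 20(m² + 1)
2m² − 3m − 2 = 0, so m = −1/2 or m = 2.
Through (−2, 6) these give x + 2y = 10 and 2x − y = −10.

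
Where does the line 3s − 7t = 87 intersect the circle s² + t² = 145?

(1, −12) and (8, −9)

Express t = (−87 + 3s)/7 and substitute into the circle:
58s² − 522s + 464 = 0  ⟹  s² − 9s + 8 = 0
s = 8 or s = 1, giving (8, −9) and (1, −12).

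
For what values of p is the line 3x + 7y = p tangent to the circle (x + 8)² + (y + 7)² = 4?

p = −73 ± 2√58

The line touches the circle iff its distance from (−8, −7) is 2:
|3·(−8) + 7·(−7) − p| / √58 = 2
|p − (−73)| = 2√58.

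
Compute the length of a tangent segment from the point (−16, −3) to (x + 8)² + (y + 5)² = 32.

Centre (−8, −5), r² = 32. |PO|² = (−8)² + (2)² = 68.
The tangent meets the radius at right angles, so tangent² = |PO|² − r² = 68 − 32 = 36.

6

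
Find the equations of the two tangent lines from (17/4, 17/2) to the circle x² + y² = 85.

Write the tangent as mx − y + (17/2 − m·(17/4)) = 0 and set its distance from the centre to √85:
(−17/4m − (−17/2))² = 85(m² + 1)
63m² + 68m + 12 = 0, so m = −2/9 or m = −6/7.
Through (17/4, 17/2) these give 2x + 9y = 85 and 6x + 7y = 85.

2x + 9y = 85 and 6x + 7y = 85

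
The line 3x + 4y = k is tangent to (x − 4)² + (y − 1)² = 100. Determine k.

For a tangent, require d(centre, line) = r = 10.
|3·4 + 4·1 − k| / √25 = 10
|k − (16)| = 10·5, so k = 66 or k = −34.

k = −34 or k = 66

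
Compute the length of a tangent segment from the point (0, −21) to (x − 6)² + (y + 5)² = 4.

With centre O = (6, −5), |OP|² = 292 and r² = 4.
The tangent meets the radius at right angles, so tangent² = |PO|² − r² = 292 − 4 = 288.

12√2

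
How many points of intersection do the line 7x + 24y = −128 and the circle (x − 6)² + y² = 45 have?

0

Centre (6, 0), r² = 45. Distance² from centre to line = (170)²/625 = 1156/25.
Since d² > r², the line lies outside the circle.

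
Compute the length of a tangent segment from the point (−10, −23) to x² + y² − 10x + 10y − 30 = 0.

√469

The centre is (5, −5) and r = 4√5. The square of the distance from P to the centre is 225 + 324 = 549.
By the tangent–radius right angle, tangent length = √(|PO|² − r²) = √469.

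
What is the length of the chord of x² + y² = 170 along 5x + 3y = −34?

4√34

Substitute y = (−34 − 5x)/3:
34x² + 340x − 374 = 0  ⟹  x² + 10x − 11 = 0
x = 1 or x = −11, giving (1, −13) and (−11, 7).
Chord length = distance between (1, −13) and (−11, 7) = √544 = 4√34.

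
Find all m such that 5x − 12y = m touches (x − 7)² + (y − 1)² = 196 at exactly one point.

Tangency holds when the distance from the centre (7, 1) to the line equals the radius 14:
|5·7 − 12·1 − m| / √169 = 14
|m − (23)| = 14·13, so m = 205 or m = −159.

m = −159 or m = 205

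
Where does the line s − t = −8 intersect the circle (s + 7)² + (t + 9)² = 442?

From the line, t = s + 8. Substituting:
2s² + 48s − 104 = 0  ⟹  s² + 24s − 52 = 0
s = 2 or s = −26, giving (2, 10) and (−26, −18).

(−26, −18) and (2, 10)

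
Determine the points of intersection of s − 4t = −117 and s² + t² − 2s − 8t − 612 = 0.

(−9, 27) and (−1, 29)

Express t = (117 + s)/4 and substitute into the circle:
17s² + 170s + 153 = 0  ⟹  s² + 10s + 9 = 0
s = −1 or s = −9, giving (−1, 29) and (−9, 27).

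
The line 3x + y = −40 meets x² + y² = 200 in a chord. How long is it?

From the line, y = −3x − 40. Substituting:
10x² + 240x + 1400 = 0  ⟹  x² + 24x + 140 = 0
x = −10 or x = −14, giving (−10, −10) and (−14, 2).
Chord length = distance between (−10, −10) and (−14, 2) = √160 = 4√10.

4√10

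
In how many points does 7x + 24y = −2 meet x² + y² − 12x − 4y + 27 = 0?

0

d² = (7·6 + 24·2 − (−2))²/625 = 8464/625; r² = 13.
Since d² > r², the line lies outside the circle.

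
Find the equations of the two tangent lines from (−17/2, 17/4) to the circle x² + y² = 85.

9x − 2y = −85 and 7x − 6y = −85

Let a tangent through (−17/2, 17/4) have slope m. Its distance from (0, 0) must equal √85:
(17/2m − (−17/4))² = 85(m² + 1)
12m² − 68m + 63 = 0, so m = 9/2 or m = 7/6.
Through (−17/2, 17/4) these give 9x − 2y = −85 and 7x − 6y = −85.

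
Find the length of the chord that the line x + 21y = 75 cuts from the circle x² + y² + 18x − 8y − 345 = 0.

From the line, y = (75 − x)/21. Substituting:
442x² + 7956x − 159120 = 0  ⟹  x² + 18x − 360 = 0
x = 12 or x = −30, giving (12, 3) and (−30, 5).
Chord length = distance between (12, 3) and (−30, 5) = √1768 = 2√442.

2√442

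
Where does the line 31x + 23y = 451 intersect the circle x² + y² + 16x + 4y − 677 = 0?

(−4, 25) and (19, −6)

Express y = (451 − 31x)/23 and substitute into the circle:
1490x² − 22350x − 113240 = 0  ⟹  x² − 15x − 76 = 0
x = 19 or x = −4, giving (19, −6) and (−4, 25).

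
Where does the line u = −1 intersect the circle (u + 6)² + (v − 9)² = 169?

(−1, −3) and (−1, 21)

The line gives u = −1. Substituting into the circle:
v² − 18v − 63 = 0
v = 21 or v = −3, giving (−1, 21) and (−1, −3).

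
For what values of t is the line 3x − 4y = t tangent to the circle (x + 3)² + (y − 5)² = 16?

Tangency holds when the distance from the centre (−3, 5) to the line equals the radius 4:
|3·(−3) − 4·5 − t| / √25 = 4
|t − (−29)| = 4·5, so t = −9 or t = −49.

t = −49 or t = −9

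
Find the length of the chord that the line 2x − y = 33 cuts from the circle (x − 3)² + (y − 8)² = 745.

The distance from (3, 8) to the line is 35/√5, and r² = 745.
Half the chord is √(r² − d²) = √(500), so the full chord is 20√5.

20√5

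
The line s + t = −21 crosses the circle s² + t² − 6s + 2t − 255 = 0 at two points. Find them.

Express t = −s − 21 and substitute into the circle:
2s² + 34s + 144 = 0  ⟹  s² + 17s + 72 = 0
s = −8 or s = −9, giving (−8, −13) and (−9, −12).

(−9, −12) and (−8, −13)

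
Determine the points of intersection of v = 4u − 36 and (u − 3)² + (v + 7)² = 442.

Substitute v = 4u − 36:
17u² − 238u + 408 = 0  ⟹  u² − 14u + 24 = 0
u = 12 or u = 2, giving (12, 12) and (2, −28).

(2, −28) and (12, 12)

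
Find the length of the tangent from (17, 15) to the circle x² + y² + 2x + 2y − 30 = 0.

2√137

The centre is (−1, −1) and r = 4√2. The square of the distance from P to the centre is 324 + 256 = 580.
Power of the point: PT² = |PO|² − r² = 548, so PT = 2√137.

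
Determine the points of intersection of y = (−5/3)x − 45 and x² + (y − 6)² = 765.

Express y = (−135 − 5x)/3 and substitute into the circle:
34x² + 1530x + 16524 = 0  ⟹  x² + 45x + 486 = 0
x = −18 or x = −27, giving (−18, −15) and (−27, 0).

(−27, 0) and (−18, −15)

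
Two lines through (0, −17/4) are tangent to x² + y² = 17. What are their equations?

x − 4y = 17 and x + 4y = −17

A line y − (−17/4) = m(x − (0)) is tangent when its distance from (0, 0) is √17:
(0m − (17/4))² = 17(m² + 1)
16m² − 1 = 0, so m = 1/4 or m = −1/4.
Through (0, −17/4) these give x − 4y = 17 and x + 4y = −17.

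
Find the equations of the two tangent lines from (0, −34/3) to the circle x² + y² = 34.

Write the tangent as mx − y + (−34/3 − m·(0)) = 0 and set its distance from the centre to √34:
(0m − (34/3))² = 34(m² + 1)
9m² − 25 = 0, so m = −5/3 or m = 5/3.
With m = −5/3: 5x + 3y = −34. With m = 5/3: 5x − 3y = 34.

5x + 3y = −34 and 5x − 3y = 34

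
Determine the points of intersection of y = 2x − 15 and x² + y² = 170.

(1, −13) and (11, 7)

Substitute y = 2x − 15:
5x² − 60x + 55 = 0  ⟹  x² − 12x + 11 = 0
x = 11 or x = 1, giving (11, 7) and (1, −13).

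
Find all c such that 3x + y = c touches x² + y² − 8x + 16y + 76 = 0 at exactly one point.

c = 4 ± 2√10

For a tangent, require d(centre, line) = r = 2.
|3·4 + 1·(−8) − c| / √10 = 2
|c − (4)| = 2√10.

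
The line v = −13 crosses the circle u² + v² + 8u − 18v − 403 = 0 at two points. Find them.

From the line, v = −13. Substituting:
u² + 8u = 0
u = 0 or u = −8, giving (0, −13) and (−8, −13).

(−8, −13) and (0, −13)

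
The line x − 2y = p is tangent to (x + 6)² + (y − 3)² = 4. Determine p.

p = −12 ± 2√5

For a tangent, require d(centre, line) = r = 2.
|1·(−6) − 2·3 − p| / √5 = 2
|p − (−12)| = 2√5.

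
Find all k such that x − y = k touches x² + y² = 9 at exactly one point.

The line touches the circle iff its distance from (0, 0) is 3:
|1·0 − 1·0 − k| / √2 = 3
|k| = 3√2.

k = ±3√2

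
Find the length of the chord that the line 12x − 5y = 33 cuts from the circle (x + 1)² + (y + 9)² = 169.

From the line, y = (−33 + 12x)/5. Substituting:
169x² + 338x − 4056 = 0  ⟹  x² + 2x − 24 = 0
x = 4 or x = −6, giving (4, 3) and (−6, −21).
|(4, 3) − (−6, −21)| = √((10)² + (24)²) = 26.

26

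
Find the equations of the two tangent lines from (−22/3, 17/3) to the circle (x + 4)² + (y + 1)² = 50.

x − y = −13 and x − 7y = −47

Write the tangent as mx − y + (17/3 − m·(−22/3)) = 0 and set its distance from the centre to 5√2:
[m·(10/3) − (−20/3)]² = 50(m² + 1)
7m² − 8m + 1 = 0, so m = 1 or m = 1/7.
With m = 1: x − y = −13. With m = 1/7: x − 7y = −47.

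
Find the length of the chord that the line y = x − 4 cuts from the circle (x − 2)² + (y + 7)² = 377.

27√2

Express y = x − 4 and substitute into the circle:
2x² + 2x − 364 = 0  ⟹  x² + x − 182 = 0
x = 13 or x = −14, giving (13, 9) and (−14, −18).
|(13, 9) − (−14, −18)| = √((27)² + (27)²) = 27√2.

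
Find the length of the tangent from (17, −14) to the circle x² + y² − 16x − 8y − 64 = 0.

3√29

The centre is (8, 4) and r = 12. The square of the distance from P to the centre is 81 + 324 = 405.
The tangent meets the radius at right angles, so tangent² = |PO|² − r² = 405 − 144 = 261.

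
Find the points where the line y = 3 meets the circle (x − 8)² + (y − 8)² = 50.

From the line, y = 3. Substituting:
x² − 16x + 39 = 0
x = 13 or x = 3, giving (13, 3) and (3, 3).

(3, 3) and (13, 3)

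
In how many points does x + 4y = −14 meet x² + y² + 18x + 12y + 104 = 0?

0

Substituting the line into the circle gives 17x² + 268x + 1188 = 0.
Δ = 71824 − 80784 = −8960.
No real roots: the line does not meet the circle.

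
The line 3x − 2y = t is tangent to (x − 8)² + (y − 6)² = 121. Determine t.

t = 12 ± 11√13

Tangency holds when the distance from the centre (8, 6) to the line equals the radius 11:
|3·8 − 2·6 − t| / √13 = 11
|t − (12)| = 11√13.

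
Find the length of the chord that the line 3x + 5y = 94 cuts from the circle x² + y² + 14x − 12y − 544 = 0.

Substitute y = (94 − 3x)/5:
34x² − 34x − 10404 = 0  ⟹  x² − x − 306 = 0
x = 18 or x = −17, giving (18, 8) and (−17, 29).
|(18, 8) − (−17, 29)| = √((35)² + (−21)²) = 7√34.

7√34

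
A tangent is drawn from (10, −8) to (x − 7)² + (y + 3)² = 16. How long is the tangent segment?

3√2

The centre is (7, −3) and r = 4. The square of the distance from P to the centre is 9 + 25 = 34.
The tangent meets the radius at right angles, so tangent² = |PO|² − r² = 34 − 16 = 18.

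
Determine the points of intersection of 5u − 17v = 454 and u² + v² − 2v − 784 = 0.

From the line, v = (−454 + 5u)/17. Substituting:
314u² − 4710u − 5024 = 0  ⟹  u² − 15u − 16 = 0
u = 16 or u = −1, giving (16, −22) and (−1, −27).

(−1, −27) and (16, −22)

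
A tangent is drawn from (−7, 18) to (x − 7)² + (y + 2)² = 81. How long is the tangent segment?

√515

Centre (7, −2), r² = 81. |PO|² = (−14)² + (20)² = 596.
Power of the point: PT² = |PO|² − r² = 515, so PT = √515.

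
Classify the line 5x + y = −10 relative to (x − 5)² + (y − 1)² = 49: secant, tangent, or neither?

Substituting the line into the circle gives 26x² + 100x + 97 = 0.
Discriminant = (100)² − 4·26·(97) = −88 < 0.
No real roots: the line does not meet the circle.

neither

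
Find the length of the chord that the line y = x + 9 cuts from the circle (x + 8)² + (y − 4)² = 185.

Centre (−8, 4), r² = 185. Perpendicular distance d from centre to line = |−3| / √2 = 3/√2.
Chord = 2√(r² − d²) = 2·√(361/2) = 19√2.

19√2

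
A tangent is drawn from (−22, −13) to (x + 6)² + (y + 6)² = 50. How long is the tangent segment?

The centre is (−6, −6) and r = 5√2. The square of the distance from P to the centre is 256 + 49 = 305.
By the tangent–radius right angle, tangent length = √(|PO|² − r²) = √255.

√255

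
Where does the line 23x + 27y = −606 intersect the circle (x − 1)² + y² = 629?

(−24, −2) and (3, −25)

Substitute y = (−606 − 23x)/27:
1258x² + 26418x − 90576 = 0  ⟹  x² + 21x − 72 = 0
x = 3 or x = −24, giving (3, −25) and (−24, −2).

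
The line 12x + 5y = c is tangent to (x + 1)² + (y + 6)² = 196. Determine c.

c = −224 or c = 140

The line touches the circle iff its distance from (−1, −6) is 14:
|12·(−1) + 5·(−6) − c| / √169 = 14
|c − (−42)| = 14·13, so c = 140 or c = −224.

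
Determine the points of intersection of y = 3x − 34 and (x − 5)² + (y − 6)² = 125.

(10, −4) and (15, 11)

Express y = 3x − 34 and substitute into the circle:
10x² − 250x + 1500 = 0  ⟹  x² − 25x + 150 = 0
x = 15 or x = 10, giving (15, 11) and (10, −4).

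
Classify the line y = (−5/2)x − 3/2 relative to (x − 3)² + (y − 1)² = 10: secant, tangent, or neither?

Substituting the line into the circle gives 29x² + 26x + 21 = 0.
Δ = 676 − 2436 = −1760.
No real roots: the line does not meet the circle.

neither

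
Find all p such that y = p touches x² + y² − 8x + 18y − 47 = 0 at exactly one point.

p = −21 or p = 3

Tangency holds when the distance from the centre (4, −9) to the line equals the radius 12:
|0·4 + 1·(−9) − p| / √1 = 12
|p − (−9)| = 12, so p = 3 or p = −21.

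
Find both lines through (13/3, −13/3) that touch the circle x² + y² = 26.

Let a tangent through (13/3, −13/3) have slope m. Its distance from (0, 0) must equal √26:
[m·(−13/3) − (13/3)]² = 26(m² + 1)
5m² − 26m + 5 = 0, so m = 5 or m = 1/5.
Through (13/3, −13/3) these give 5x − y = 26 and x − 5y = 26.

5x − y = 26 and x − 5y = 26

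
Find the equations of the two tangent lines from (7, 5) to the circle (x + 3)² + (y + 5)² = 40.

x − 3y = −8 and 3x − y = 16

Let a tangent through (7, 5) have slope m. Its distance from (−3, −5) must equal 2√10:
[m·(−10) − (−10)]² = 40(m² + 1)
3m² − 10m + 3 = 0, so m = 1/3 or m = 3.
With m = 1/3: x − 3y = −8. With m = 3: 3x − y = 16.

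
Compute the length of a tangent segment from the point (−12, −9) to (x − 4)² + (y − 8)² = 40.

√505

With centre O = (4, 8), |OP|² = 545 and r² = 40.
By the tangent–radius right angle, tangent length = √(|PO|² − r²) = √505.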